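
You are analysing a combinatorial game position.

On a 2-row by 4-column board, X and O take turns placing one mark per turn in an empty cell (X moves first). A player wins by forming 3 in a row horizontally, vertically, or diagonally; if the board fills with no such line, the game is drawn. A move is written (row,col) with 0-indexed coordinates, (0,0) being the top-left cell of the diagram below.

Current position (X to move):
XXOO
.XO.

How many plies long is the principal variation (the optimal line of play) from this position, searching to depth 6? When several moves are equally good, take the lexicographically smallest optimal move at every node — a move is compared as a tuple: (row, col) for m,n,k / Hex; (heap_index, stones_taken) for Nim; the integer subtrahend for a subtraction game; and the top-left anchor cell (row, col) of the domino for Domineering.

PV length from [XXOO/.XO.]: 2 plies

p1 X@[XXOO/.XO.]: (1,0)[XXOO/XXO.]+0* (1,3)[XXOO/.XOX]+0
p2 O@[XXOO/XXO.]: (1,3)[XXOO/XXOO]+0*
p3 X@[XXOO/XXOO] terminal +0; root [XXOO/.XO.] d6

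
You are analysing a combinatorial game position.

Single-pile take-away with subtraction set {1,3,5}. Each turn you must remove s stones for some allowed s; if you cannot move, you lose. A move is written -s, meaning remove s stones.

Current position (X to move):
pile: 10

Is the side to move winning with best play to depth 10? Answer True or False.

X winning at [10]: False

[10] X move#1: -1:-1/9*, -3:-1/7, -5:-1/5
[9] O move#2: -1:+1/8*, -3:+1/6, -5:+1/4
[8] X move#3: -1:-1/7*, -3:-1/5, -5:-1/3
[7] O move#4: -1:+1/6*, -3:+1/4, -5:+1/2
[6] X move#5: -1:-1/5*, -3:-1/3, -5:-1/1
[5] O move#6: -1:+1/4*, -3:+1/2, -5:+1/0
[4] X move#7: -1:-1/3*, -3:-1/1
[3] O move#8: -1:+1/2*, -3:+1/0
[2] X move#9: -1:-1/1*
[1] O move#10: -1:+1/0*
[0] end (terminal -1, X#11); searched 10 to 10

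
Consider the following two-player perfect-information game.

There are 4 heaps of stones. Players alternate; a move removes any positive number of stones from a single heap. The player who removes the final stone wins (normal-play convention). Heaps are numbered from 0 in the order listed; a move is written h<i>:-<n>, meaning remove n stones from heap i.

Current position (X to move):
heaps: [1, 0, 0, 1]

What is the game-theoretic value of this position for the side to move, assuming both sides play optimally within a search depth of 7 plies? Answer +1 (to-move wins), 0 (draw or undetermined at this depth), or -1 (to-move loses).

value((1,0,0,1), X) = -1

ply 1, X at (1,0,0,1) | h0:-1=-1→(0,0,0,1)*; h3:-1=-1→(1,0,0,0)
ply 2, O at (0,0,0,1) | h3:-1=+1→(0,0,0,0)*
ply 3: (0,0,0,0) is terminal -1 (X); from (1,0,0,1) depth 7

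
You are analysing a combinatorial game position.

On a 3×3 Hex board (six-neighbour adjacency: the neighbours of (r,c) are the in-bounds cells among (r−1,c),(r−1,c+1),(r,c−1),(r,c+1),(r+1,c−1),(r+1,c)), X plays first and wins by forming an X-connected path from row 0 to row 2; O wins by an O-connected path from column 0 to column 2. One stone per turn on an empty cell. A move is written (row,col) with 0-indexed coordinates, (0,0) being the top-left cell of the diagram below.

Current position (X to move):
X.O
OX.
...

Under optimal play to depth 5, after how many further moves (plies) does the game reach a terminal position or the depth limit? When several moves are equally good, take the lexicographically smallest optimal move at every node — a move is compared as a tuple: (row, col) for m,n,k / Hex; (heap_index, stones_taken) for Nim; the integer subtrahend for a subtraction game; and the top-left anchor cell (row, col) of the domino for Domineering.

PV length from [X.O/OX./...]: 3 plies

[X.O/OX./...] X move#1: (0,1):+1/XXO/OX./...*, (1,2):-1/X.O/OXX/..., (2,0):-1/X.O/OX./X.., (2,1):-1/X.O/OX./.X., (2,2):-1/X.O/OX./..X
[XXO/OX./...] O move#2: (1,2):-1/XXO/OXO/...*, (2,0):-1/XXO/OX./O.., (2,1):-1/XXO/OX./.O., (2,2):-1/XXO/OX./..O
[XXO/OXO/...] X move#3: (2,0):+1/XXO/OXO/X..*, (2,1):+1/XXO/OXO/.X., (2,2):+1/XXO/OXO/..X
[XXO/OXO/X..] end (terminal -1, O#4); searched X.O/OX./... to 5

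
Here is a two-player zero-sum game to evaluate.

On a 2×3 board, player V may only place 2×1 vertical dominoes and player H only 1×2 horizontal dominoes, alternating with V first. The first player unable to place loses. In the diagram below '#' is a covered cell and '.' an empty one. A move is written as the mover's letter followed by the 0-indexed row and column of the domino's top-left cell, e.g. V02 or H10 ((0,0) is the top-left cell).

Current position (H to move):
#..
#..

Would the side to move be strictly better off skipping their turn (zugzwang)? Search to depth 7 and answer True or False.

zugzwang(#../#.., H) = False

p1 H@[#../#..]: H01[###/#..]+1* H11[#../###]+1
p2 V@[###/#..] terminal -1; root [#../#..] d7
pass branch (V moves first from the same position):
  | p1 V@[#../#..]: V01[##./##.]+1* V02[#.#/#.#]+1
  | p2 H@[##./##.] terminal -1; root [#../#..] d7
H moving scores +1; H passing scores -1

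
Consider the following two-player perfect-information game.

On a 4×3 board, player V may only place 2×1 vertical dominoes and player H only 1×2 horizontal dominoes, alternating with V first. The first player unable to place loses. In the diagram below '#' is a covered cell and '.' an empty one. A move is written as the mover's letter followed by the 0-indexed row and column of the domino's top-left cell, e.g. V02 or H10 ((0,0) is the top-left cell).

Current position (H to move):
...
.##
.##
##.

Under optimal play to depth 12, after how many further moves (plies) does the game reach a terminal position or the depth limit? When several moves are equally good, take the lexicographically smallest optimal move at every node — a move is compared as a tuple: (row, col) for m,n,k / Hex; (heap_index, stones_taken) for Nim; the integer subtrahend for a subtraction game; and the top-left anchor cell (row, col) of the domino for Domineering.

ply 1, H at .../.##/.##/##. | H00=-1→##./.##/.##/##.*; H01=-1→.##/.##/.##/##.
ply 2, V at ##./.##/.##/##. | V10=+1→##./###/###/##.*
ply 3: ##./###/###/##. is terminal -1 (H); from .../.##/.##/##. depth 12

PV length from [.../.##/.##/##.]: 2 plies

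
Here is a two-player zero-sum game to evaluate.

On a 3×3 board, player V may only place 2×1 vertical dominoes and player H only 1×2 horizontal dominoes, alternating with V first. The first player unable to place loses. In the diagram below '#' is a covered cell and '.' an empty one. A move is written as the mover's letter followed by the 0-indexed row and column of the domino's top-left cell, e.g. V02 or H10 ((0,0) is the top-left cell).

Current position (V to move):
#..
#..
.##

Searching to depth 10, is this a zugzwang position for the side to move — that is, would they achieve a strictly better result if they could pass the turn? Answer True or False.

ply 1, V at #../#../.## | V01=+1→##./##./.##*; V02=+1→#.#/#.#/.##
ply 2: ##./##./.## is terminal -1 (H); from #../#../.## depth 10
if V skipped the turn, H would face:
~ ply 1, H at #../#../.## | H01=+1→###/#../.##*; H11=+1→#../###/.##
~ ply 2: ###/#../.## is terminal -1 (V); from #../#../.## depth 10
compare (V): move=+1 vs pass=-1

zugzwang(#../#../.##, V) = False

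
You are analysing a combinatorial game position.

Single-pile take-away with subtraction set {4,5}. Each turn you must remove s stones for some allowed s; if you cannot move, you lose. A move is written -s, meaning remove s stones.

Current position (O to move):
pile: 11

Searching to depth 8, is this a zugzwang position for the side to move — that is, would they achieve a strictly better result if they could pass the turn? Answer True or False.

zugzwang(11, O) = True

ply 1, O at 11 | -4=-1→7*; -5=-1→6
ply 2, X at 7 | -4=+1→3*; -5=+1→2
ply 3: 3 is terminal -1 (O); from 11 depth 8
if O skipped the turn, X would face:
~ ply 1, X at 11 | -4=-1→7*; -5=-1→6
~ ply 2, O at 7 | -4=+1→3*; -5=+1→2
~ ply 3: 3 is terminal -1 (X); from 11 depth 8
compare (O): move=-1 vs pass=+1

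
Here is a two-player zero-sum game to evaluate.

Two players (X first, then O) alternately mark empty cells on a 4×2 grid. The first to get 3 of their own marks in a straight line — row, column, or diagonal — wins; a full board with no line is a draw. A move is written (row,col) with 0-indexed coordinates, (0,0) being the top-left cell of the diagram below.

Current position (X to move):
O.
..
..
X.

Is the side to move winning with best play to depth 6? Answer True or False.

p1 X@[O./../../X.]: (0,1)[OX/../../X.]+0* (1,0)[O./X./../X.]+0 (1,1)[O./.X/../X.]+0 (2,0)[O./../X./X.]+0 (2,1)[O./../.X/X.]+0 (3,1)[O./../../XX]+0
p2 O@[OX/../../X.]: (1,0)[OX/O./../X.]+0* (1,1)[OX/.O/../X.]+0 (2,0)[OX/../O./X.]+0 (2,1)[OX/../.O/X.]+0 (3,1)[OX/../../XO]+0
p3 X@[OX/O./../X.]: (1,1)[OX/OX/../X.]-1 (2,0)[OX/O./X./X.]+0* (2,1)[OX/O./.X/X.]-1 (3,1)[OX/O./../XX]-1
p4 O@[OX/O./X./X.]: (1,1)[OX/OO/X./X.]+0* (2,1)[OX/O./XO/X.]+0 (3,1)[OX/O./X./XO]+0
p5 X@[OX/OO/X./X.]: (2,1)[OX/OO/XX/X.]+0* (3,1)[OX/OO/X./XX]+0
p6 O@[OX/OO/XX/X.]: (3,1)[OX/OO/XX/XO]+0*
p7 X@[OX/OO/XX/XO] terminal +0; root [O./../../X.] d6

X winning at [O./../../X.]: False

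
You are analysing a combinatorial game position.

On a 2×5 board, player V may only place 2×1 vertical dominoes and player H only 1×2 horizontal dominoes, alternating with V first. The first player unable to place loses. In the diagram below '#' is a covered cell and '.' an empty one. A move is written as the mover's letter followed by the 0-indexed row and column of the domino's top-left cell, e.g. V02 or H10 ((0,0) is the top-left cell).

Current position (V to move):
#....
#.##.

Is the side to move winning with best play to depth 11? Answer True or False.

V winning at [#..../#.##.]: False

p1 V@[#..../#.##.]: V01[##.../####.]-1* V04[#...#/#.###]-1
p2 H@[##.../####.]: H02[####./####.]-1 H03[##.##/####.]+1*
p3 V@[##.##/####.] terminal -1; root [#..../#.##.] d11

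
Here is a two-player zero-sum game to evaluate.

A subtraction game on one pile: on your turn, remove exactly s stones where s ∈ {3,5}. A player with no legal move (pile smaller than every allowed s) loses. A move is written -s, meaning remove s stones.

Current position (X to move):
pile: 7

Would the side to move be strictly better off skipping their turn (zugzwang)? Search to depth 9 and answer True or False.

[7] X move#1: -3:-1/4, -5:+1/2*
[2] end (terminal -1, O#2); searched 7 to 9
if X skipped the turn, O would face:
~ [7] O move#1: -3:-1/4, -5:+1/2*
~ [2] end (terminal -1, X#2); searched 7 to 9
compare (X): move=+1 vs pass=-1

zugzwang(7, X) = False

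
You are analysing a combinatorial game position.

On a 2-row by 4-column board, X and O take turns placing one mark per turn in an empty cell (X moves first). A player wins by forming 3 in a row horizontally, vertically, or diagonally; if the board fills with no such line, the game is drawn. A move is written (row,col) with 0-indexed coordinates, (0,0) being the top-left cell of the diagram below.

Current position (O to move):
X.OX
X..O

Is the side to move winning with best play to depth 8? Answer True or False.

O winning at [X.OX/X..O]: False

p1 O@[X.OX/X..O]: (0,1)[XOOX/X..O]+0* (1,1)[X.OX/XO.O]+0 (1,2)[X.OX/X.OO]+0
p2 X@[XOOX/X..O]: (1,1)[XOOX/XX.O]+0* (1,2)[XOOX/X.XO]+0
p3 O@[XOOX/XX.O]: (1,2)[XOOX/XXOO]+0*
p4 X@[XOOX/XXOO] terminal +0; root [X.OX/X..O] d8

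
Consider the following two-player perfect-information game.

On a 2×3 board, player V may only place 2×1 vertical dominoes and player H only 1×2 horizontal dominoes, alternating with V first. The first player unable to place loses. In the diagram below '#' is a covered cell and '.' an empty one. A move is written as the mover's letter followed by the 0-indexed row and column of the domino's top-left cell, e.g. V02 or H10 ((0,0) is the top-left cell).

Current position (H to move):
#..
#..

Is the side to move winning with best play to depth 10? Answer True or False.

H winning at [#../#..]: True

p1 H@[#../#..]: H01[###/#..]+1* H11[#../###]+1
p2 V@[###/#..] terminal -1; root [#../#..] d10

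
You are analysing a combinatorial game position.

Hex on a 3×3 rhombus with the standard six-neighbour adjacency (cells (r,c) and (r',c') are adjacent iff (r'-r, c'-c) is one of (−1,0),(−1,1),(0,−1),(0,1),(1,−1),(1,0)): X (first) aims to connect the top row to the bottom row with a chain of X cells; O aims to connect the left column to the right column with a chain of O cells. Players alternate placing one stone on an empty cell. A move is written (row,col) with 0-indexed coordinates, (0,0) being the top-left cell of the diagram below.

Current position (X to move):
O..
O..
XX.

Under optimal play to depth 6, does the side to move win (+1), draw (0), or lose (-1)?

value(O../O../XX., X) = +1

[O../O../XX.] X move#1: (0,1):-1/OX./O../XX., (0,2):+1/O.X/O../XX.*, (1,1):+1/O../OX./XX., (1,2):-1/O../O.X/XX., (2,2):-1/O../O../XXX
[O.X/O../XX.] O move#2: (0,1):-1/OOX/O../XX.*, (1,1):-1/O.X/OO./XX., (1,2):-1/O.X/O.O/XX., (2,2):-1/O.X/O../XXO
[OOX/O../XX.] X move#3: (1,1):+1/OOX/OX./XX.*, (1,2):+1/OOX/O.X/XX., (2,2):+1/OOX/O../XXX
[OOX/OX./XX.] end (terminal -1, O#4); searched O../O../XX. to 6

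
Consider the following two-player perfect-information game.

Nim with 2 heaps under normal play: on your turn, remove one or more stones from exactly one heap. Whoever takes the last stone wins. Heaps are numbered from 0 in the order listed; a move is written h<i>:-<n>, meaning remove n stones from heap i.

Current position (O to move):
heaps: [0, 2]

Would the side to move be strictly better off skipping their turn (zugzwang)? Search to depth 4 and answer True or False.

zugzwang((0,2), O) = False

ply 1, O at (0,2) | h1:-1=-1→(0,1); h1:-2=+1→(0,0)*
ply 2: (0,0) is terminal -1 (X); from (0,2) depth 4
pass branch (X moves first from the same position):
  | ply 1, X at (0,2) | h1:-1=-1→(0,1); h1:-2=+1→(0,0)*
  | ply 2: (0,0) is terminal -1 (O); from (0,2) depth 4
O moving scores +1; O passing scores -1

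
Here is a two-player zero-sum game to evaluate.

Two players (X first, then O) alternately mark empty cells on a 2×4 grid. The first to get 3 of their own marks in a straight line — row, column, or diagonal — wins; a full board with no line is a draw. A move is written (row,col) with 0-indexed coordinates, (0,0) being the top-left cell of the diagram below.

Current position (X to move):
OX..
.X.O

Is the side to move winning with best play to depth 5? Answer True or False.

X winning at [OX../.X.O]: False

[OX../.X.O] X move#1: (0,2):+0/OXX./.X.O*, (0,3):+0/OX.X/.X.O, (1,0):+0/OX../XX.O, (1,2):+0/OX../.XXO
[OXX./.X.O] O move#2: (0,3):+0/OXXO/.X.O*, (1,0):-1/OXX./OX.O, (1,2):-1/OXX./.XOO
[OXXO/.X.O] X move#3: (1,0):+0/OXXO/XX.O*, (1,2):+0/OXXO/.XXO
[OXXO/XX.O] O move#4: (1,2):+0/OXXO/XXOO*
[OXXO/XXOO] end (terminal +0, X#5); searched OX../.X.O to 5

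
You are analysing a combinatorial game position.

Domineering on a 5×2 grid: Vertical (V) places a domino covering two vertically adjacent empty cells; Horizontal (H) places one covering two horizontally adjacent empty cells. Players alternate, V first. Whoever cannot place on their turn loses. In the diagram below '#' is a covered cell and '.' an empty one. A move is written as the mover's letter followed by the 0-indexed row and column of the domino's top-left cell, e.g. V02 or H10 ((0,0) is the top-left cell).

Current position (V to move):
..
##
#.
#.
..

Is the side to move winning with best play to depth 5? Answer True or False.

p1 V@[../##/#./#./..]: V21[../##/##/##/..]-1* V31[../##/#./##/.#]-1
p2 H@[../##/##/##/..]: H00[##/##/##/##/..]+1* H40[../##/##/##/##]+1
p3 V@[##/##/##/##/..] terminal -1; root [../##/#./#./..] d5

V winning at [../##/#./#./..]: False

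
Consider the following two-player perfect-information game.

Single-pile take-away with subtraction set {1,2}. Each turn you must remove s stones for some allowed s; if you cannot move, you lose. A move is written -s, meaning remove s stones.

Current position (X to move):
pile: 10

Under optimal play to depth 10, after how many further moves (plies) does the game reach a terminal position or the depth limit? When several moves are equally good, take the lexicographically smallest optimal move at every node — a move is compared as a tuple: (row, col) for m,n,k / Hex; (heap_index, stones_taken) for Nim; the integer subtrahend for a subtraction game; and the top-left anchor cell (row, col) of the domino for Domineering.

PV length from [10]: 7 plies

p1 X@[10]: -1[9]+1* -2[8]-1
p2 O@[9]: -1[8]-1* -2[7]-1
p3 X@[8]: -1[7]-1 -2[6]+1*
p4 O@[6]: -1[5]-1* -2[4]-1
p5 X@[5]: -1[4]-1 -2[3]+1*
p6 O@[3]: -1[2]-1* -2[1]-1
p7 X@[2]: -1[1]-1 -2[0]+1*
p8 O@[0] terminal -1; root [10] d10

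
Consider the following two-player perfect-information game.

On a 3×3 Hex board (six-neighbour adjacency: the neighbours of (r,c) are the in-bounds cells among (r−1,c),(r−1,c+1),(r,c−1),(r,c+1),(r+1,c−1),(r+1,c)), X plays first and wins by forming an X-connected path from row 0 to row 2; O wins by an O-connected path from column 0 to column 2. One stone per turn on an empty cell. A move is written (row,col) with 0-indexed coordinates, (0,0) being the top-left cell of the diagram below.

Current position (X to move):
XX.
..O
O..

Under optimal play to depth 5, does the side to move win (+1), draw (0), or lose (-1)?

value(XX./..O/O.., X) = -1

[XX./..O/O..] X move#1: (0,2):-1/XXX/..O/O..*, (1,0):-1/XX./X.O/O.., (1,1):-1/XX./.XO/O.., (2,1):-1/XX./..O/OX., (2,2):-1/XX./..O/O.X
[XXX/..O/O..] O move#2: (1,0):+1/XXX/O.O/O..*, (1,1):+1/XXX/.OO/O.., (2,1):+1/XXX/..O/OO., (2,2):+1/XXX/..O/O.O
[XXX/O.O/O..] X move#3: (1,1):-1/XXX/OXO/O..*, (2,1):-1/XXX/O.O/OX., (2,2):-1/XXX/O.O/O.X
[XXX/OXO/O..] O move#4: (2,1):+1/XXX/OXO/OO.*, (2,2):-1/XXX/OXO/O.O
[XXX/OXO/OO.] end (terminal -1, X#5); searched XX./..O/O.. to 5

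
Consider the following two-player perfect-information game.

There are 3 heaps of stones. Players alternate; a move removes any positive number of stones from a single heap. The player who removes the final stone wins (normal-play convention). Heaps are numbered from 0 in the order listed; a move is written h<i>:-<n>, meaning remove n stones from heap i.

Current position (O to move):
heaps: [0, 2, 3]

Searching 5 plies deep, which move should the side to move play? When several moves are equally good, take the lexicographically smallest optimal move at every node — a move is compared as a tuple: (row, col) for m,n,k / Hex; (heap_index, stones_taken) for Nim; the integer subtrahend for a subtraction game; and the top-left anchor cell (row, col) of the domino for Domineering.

O's best at [(0,2,3)]: h2:-1

[(0,2,3)] O move#1: h1:-1:-1/(0,1,3), h1:-2:-1/(0,0,3), h2:-1:+1/(0,2,2)*, h2:-2:-1/(0,2,1), h2:-3:-1/(0,2,0)
[(0,2,2)] X move#2: h1:-1:-1/(0,1,2)*, h1:-2:-1/(0,0,2), h2:-1:-1/(0,2,1), h2:-2:-1/(0,2,0)
[(0,1,2)] O move#3: h1:-1:-1/(0,0,2), h2:-1:+1/(0,1,1)*, h2:-2:-1/(0,1,0)
[(0,1,1)] X move#4: h1:-1:-1/(0,0,1)*, h2:-1:-1/(0,1,0)
[(0,0,1)] O move#5: h2:-1:+1/(0,0,0)*
[(0,0,0)] end (terminal -1, X#6); searched (0,2,3) to 5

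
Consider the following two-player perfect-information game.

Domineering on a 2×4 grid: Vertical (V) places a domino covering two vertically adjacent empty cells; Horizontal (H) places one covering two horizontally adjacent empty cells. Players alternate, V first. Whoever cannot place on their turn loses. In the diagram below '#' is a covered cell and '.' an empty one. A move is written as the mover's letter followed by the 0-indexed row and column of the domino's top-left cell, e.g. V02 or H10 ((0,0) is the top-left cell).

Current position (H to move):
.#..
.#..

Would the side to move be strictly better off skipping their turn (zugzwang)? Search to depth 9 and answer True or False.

p1 H@[.#../.#..]: H02[.###/.#..]+1* H12[.#../.###]+1
p2 V@[.###/.#..]: V00[####/##..]-1*
p3 H@[####/##..]: H12[####/####]+1*
p4 V@[####/####] terminal -1; root [.#../.#..] d9
suppose H passes — search the same position with V to move:
pass> p1 V@[.#../.#..]: V00[##../##..]-1 V02[.##./.##.]+1* V03[.#.#/.#.#]+1
pass> p2 H@[.##./.##.] terminal -1; root [.#../.#..] d9
for H: play +1, pass -1

zugzwang(.#../.#.., H) = False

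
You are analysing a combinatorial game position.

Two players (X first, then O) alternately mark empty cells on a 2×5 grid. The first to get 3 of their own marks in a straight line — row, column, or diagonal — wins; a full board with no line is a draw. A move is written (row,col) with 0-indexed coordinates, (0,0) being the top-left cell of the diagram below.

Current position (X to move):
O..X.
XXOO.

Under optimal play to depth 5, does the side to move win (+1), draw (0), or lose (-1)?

p1 X@[O..X./XXOO.]: (0,1)[OX.X./XXOO.]-1 (0,2)[O.XX./XXOO.]-1 (0,4)[O..XX/XXOO.]-1 (1,4)[O..X./XXOOX]+0*
p2 O@[O..X./XXOOX]: (0,1)[OO.X./XXOOX]+0* (0,2)[O.OX./XXOOX]+0 (0,4)[O..XO/XXOOX]+0
p3 X@[OO.X./XXOOX]: (0,2)[OOXX./XXOOX]+0* (0,4)[OO.XX/XXOOX]-1
p4 O@[OOXX./XXOOX]: (0,4)[OOXXO/XXOOX]+0*
p5 X@[OOXXO/XXOOX] terminal +0; root [O..X./XXOO.] d5

value(O..X./XXOO., X) = 0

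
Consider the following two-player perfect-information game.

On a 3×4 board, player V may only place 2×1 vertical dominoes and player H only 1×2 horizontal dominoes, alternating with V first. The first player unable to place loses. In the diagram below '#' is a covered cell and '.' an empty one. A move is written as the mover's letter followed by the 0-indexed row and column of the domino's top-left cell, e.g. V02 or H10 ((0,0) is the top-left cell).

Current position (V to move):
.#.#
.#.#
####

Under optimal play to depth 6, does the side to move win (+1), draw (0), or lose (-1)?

[.#.#/.#.#/####] V move#1: V00:+1/##.#/##.#/####*, V02:+1/.###/.###/####
[##.#/##.#/####] end (terminal -1, H#2); searched .#.#/.#.#/#### to 6

value(.#.#/.#.#/####, V) = +1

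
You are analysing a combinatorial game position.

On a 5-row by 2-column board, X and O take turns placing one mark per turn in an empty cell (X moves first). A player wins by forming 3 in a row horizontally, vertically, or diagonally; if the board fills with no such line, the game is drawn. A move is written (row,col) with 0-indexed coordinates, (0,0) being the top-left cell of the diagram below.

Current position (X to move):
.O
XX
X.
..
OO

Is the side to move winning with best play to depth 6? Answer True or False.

X winning at [.O/XX/X./../OO]: True

[.O/XX/X./../OO] X move#1: (0,0):+1/XO/XX/X./../OO*, (2,1):+1/.O/XX/XX/../OO, (3,0):+1/.O/XX/X./X./OO, (3,1):+1/.O/XX/X./.X/OO
[XO/XX/X./../OO] end (terminal -1, O#2); searched .O/XX/X./../OO to 6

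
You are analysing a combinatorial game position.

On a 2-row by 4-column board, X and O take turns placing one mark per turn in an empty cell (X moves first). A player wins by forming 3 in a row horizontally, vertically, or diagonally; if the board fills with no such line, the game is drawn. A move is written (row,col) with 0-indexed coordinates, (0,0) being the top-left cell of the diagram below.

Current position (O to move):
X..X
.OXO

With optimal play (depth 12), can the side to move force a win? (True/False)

O winning at [X..X/.OXO]: False

ply 1, O at X..X/.OXO | (0,1)=+0→XO.X/.OXO*; (0,2)=+0→X.OX/.OXO; (1,0)=+0→X..X/OOXO
ply 2, X at XO.X/.OXO | (0,2)=+0→XOXX/.OXO*; (1,0)=+0→XO.X/XOXO
ply 3, O at XOXX/.OXO | (1,0)=+0→XOXX/OOXO*
ply 4: XOXX/OOXO is terminal +0 (X); from X..X/.OXO depth 12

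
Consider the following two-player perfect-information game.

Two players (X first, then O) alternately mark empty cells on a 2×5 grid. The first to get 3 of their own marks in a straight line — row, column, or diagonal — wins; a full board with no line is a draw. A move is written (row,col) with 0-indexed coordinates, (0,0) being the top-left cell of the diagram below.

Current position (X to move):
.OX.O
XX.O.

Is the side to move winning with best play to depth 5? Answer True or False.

p1 X@[.OX.O/XX.O.]: (0,0)[XOX.O/XX.O.]+0 (0,3)[.OXXO/XX.O.]+0 (1,2)[.OX.O/XXXO.]+1* (1,4)[.OX.O/XX.OX]+0
p2 O@[.OX.O/XXXO.] terminal -1; root [.OX.O/XX.O.] d5

X winning at [.OX.O/XX.O.]: True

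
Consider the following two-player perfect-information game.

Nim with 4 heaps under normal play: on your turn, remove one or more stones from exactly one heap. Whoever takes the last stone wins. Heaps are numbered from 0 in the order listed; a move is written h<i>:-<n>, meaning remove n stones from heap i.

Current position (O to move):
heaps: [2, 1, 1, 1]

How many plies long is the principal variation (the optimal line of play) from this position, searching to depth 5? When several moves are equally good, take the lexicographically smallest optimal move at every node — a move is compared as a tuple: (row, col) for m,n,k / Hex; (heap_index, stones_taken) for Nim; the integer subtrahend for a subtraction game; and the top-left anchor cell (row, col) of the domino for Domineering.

p1 O@[(2,1,1,1)]: h0:-1[(1,1,1,1)]+1* h0:-2[(0,1,1,1)]-1 h1:-1[(2,0,1,1)]-1 h2:-1[(2,1,0,1)]-1 h3:-1[(2,1,1,0)]-1
p2 X@[(1,1,1,1)]: h0:-1[(0,1,1,1)]-1* h1:-1[(1,0,1,1)]-1 h2:-1[(1,1,0,1)]-1 h3:-1[(1,1,1,0)]-1
p3 O@[(0,1,1,1)]: h1:-1[(0,0,1,1)]+1* h2:-1[(0,1,0,1)]+1 h3:-1[(0,1,1,0)]+1
p4 X@[(0,0,1,1)]: h2:-1[(0,0,0,1)]-1* h3:-1[(0,0,1,0)]-1
p5 O@[(0,0,0,1)]: h3:-1[(0,0,0,0)]+1*
p6 X@[(0,0,0,0)] terminal -1; root [(2,1,1,1)] d5

PV length from [(2,1,1,1)]: 5 plies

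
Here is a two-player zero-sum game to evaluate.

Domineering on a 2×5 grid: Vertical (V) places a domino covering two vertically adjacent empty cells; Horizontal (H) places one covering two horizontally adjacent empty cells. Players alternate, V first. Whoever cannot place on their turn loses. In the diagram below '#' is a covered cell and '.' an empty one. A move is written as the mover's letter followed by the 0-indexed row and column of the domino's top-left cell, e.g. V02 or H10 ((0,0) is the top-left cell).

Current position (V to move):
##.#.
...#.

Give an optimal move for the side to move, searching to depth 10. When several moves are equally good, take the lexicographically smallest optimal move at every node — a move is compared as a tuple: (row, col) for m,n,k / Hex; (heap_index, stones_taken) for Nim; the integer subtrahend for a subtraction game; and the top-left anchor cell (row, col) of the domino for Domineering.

ply 1, V at ##.#./...#. | V02=+1→####./..##.*; V04=-1→##.##/...##
ply 2, H at ####./..##. | H10=-1→####./####.*
ply 3, V at ####./####. | V04=+1→#####/#####*
ply 4: #####/##### is terminal -1 (H); from ##.#./...#. depth 10

V's best at [##.#./...#.]: V02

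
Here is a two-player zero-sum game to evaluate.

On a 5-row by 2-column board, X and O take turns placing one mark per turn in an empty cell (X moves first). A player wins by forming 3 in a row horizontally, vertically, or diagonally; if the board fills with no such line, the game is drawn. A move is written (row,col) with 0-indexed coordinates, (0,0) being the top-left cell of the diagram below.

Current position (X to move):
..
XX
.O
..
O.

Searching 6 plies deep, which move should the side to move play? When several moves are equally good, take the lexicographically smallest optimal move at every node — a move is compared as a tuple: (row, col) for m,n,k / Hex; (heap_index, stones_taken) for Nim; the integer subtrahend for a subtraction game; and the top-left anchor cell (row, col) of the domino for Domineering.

X's best at [../XX/.O/../O.]: (2,0)

[../XX/.O/../O.] X move#1: (0,0):+0/X./XX/.O/../O., (0,1):+0/.X/XX/.O/../O., (2,0):+1/../XX/XO/../O.*, (3,0):+0/../XX/.O/X./O., (3,1):+0/../XX/.O/.X/O., (4,1):+0/../XX/.O/../OX
[../XX/XO/../O.] O move#2: (0,0):-1/O./XX/XO/../O.*, (0,1):-1/.O/XX/XO/../O., (3,0):-1/../XX/XO/O./O., (3,1):-1/../XX/XO/.O/O., (4,1):-1/../XX/XO/../OO
[O./XX/XO/../O.] X move#3: (0,1):+0/OX/XX/XO/../O., (3,0):+1/O./XX/XO/X./O.*, (3,1):+0/O./XX/XO/.X/O., (4,1):+0/O./XX/XO/../OX
[O./XX/XO/X./O.] end (terminal -1, O#4); searched ../XX/.O/../O. to 6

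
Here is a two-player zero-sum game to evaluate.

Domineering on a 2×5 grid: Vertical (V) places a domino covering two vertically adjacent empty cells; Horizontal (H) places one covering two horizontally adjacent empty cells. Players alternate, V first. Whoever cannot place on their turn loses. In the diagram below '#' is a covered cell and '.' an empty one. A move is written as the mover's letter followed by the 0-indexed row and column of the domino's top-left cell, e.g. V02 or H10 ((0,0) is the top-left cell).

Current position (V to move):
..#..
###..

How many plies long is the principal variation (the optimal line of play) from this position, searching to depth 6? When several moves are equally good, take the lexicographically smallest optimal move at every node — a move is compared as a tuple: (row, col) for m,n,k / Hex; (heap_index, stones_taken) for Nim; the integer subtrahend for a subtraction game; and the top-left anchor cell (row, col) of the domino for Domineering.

PV length from [..#../###..]: 3 plies

ply 1, V at ..#../###.. | V03=+1→..##./####.*; V04=+1→..#.#/###.#
ply 2, H at ..##./####. | H00=-1→####./####.*
ply 3, V at ####./####. | V04=+1→#####/#####*
ply 4: #####/##### is terminal -1 (H); from ..#../###.. depth 6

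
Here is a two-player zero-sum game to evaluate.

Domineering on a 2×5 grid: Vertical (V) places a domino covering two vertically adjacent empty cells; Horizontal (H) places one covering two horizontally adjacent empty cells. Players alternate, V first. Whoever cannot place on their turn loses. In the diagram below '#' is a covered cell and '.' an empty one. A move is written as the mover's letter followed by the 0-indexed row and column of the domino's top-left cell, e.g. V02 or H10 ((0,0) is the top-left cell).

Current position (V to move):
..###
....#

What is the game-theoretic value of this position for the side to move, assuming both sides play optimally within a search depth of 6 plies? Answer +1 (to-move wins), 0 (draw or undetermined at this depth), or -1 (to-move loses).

value(..###/....#, V) = +1

ply 1, V at ..###/....# | V00=-1→#.###/#...#; V01=+1→.####/.#..#*
ply 2, H at .####/.#..# | H12=-1→.####/.####*
ply 3, V at .####/.#### | V00=+1→#####/#####*
ply 4: #####/##### is terminal -1 (H); from ..###/....# depth 6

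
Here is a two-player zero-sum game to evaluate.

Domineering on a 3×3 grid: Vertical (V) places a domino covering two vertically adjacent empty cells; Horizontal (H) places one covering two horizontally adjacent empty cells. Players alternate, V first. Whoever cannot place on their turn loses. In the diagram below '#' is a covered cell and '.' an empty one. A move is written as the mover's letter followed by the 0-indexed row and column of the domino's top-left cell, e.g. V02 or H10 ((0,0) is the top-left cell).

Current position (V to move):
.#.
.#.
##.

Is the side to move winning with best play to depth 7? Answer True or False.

V winning at [.#./.#./##.]: True

ply 1, V at .#./.#./##. | V00=+1→##./##./##.*; V02=+1→.##/.##/##.; V12=+1→.#./.##/###
ply 2: ##./##./##. is terminal -1 (H); from .#./.#./##. depth 7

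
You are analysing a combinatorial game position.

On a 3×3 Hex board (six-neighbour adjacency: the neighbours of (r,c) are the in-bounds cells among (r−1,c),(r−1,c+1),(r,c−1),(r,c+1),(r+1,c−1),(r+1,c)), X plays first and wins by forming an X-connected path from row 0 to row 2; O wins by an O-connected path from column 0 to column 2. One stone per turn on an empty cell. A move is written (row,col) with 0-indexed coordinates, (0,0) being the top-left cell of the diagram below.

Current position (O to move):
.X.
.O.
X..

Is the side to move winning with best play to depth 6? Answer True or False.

O winning at [.X./.O./X..]: True

p1 O@[.X./.O./X..]: (0,0)[OX./.O./X..]-1 (0,2)[.XO/.O./X..]-1 (1,0)[.X./OO./X..]+1* (1,2)[.X./.OO/X..]-1 (2,1)[.X./.O./XO.]-1 (2,2)[.X./.O./X.O]-1
p2 X@[.X./OO./X..]: (0,0)[XX./OO./X..]-1* (0,2)[.XX/OO./X..]-1 (1,2)[.X./OOX/X..]-1 (2,1)[.X./OO./XX.]-1 (2,2)[.X./OO./X.X]-1
p3 O@[XX./OO./X..]: (0,2)[XXO/OO./X..]+1* (1,2)[XX./OOO/X..]+1 (2,1)[XX./OO./XO.]+1 (2,2)[XX./OO./X.O]+1
p4 X@[XXO/OO./X..] terminal -1; root [.X./.O./X..] d6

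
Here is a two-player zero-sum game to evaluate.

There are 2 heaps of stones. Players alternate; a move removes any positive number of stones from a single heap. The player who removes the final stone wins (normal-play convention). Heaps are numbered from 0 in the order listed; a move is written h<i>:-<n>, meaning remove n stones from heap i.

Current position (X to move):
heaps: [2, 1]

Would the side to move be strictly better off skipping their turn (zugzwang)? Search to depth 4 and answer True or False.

[(2,1)] X move#1: h0:-1:+1/(1,1)*, h0:-2:-1/(0,1), h1:-1:-1/(2,0)
[(1,1)] O move#2: h0:-1:-1/(0,1)*, h1:-1:-1/(1,0)
[(0,1)] X move#3: h1:-1:+1/(0,0)*
[(0,0)] end (terminal -1, O#4); searched (2,1) to 4
suppose X passes — search the same position with O to move:
pass> [(2,1)] O move#1: h0:-1:+1/(1,1)*, h0:-2:-1/(0,1), h1:-1:-1/(2,0)
pass> [(1,1)] X move#2: h0:-1:-1/(0,1)*, h1:-1:-1/(1,0)
pass> [(0,1)] O move#3: h1:-1:+1/(0,0)*
pass> [(0,0)] end (terminal -1, X#4); searched (2,1) to 4
for X: play +1, pass -1

zugzwang((2,1), X) = False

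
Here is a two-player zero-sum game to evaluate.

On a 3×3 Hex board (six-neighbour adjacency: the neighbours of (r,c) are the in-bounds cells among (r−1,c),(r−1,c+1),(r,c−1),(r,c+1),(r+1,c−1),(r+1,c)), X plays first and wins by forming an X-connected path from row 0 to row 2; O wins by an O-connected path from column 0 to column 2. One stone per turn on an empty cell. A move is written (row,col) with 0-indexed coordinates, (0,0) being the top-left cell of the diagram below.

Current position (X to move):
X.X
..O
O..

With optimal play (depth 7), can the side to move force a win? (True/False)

X winning at [X.X/..O/O..]: False

p1 X@[X.X/..O/O..]: (0,1)[XXX/..O/O..]-1* (1,0)[X.X/X.O/O..]-1 (1,1)[X.X/.XO/O..]-1 (2,1)[X.X/..O/OX.]-1 (2,2)[X.X/..O/O.X]-1
p2 O@[XXX/..O/O..]: (1,0)[XXX/O.O/O..]+1* (1,1)[XXX/.OO/O..]+1 (2,1)[XXX/..O/OO.]+1 (2,2)[XXX/..O/O.O]+1
p3 X@[XXX/O.O/O..]: (1,1)[XXX/OXO/O..]-1* (2,1)[XXX/O.O/OX.]-1 (2,2)[XXX/O.O/O.X]-1
p4 O@[XXX/OXO/O..]: (2,1)[XXX/OXO/OO.]+1* (2,2)[XXX/OXO/O.O]-1
p5 X@[XXX/OXO/OO.] terminal -1; root [X.X/..O/O..] d7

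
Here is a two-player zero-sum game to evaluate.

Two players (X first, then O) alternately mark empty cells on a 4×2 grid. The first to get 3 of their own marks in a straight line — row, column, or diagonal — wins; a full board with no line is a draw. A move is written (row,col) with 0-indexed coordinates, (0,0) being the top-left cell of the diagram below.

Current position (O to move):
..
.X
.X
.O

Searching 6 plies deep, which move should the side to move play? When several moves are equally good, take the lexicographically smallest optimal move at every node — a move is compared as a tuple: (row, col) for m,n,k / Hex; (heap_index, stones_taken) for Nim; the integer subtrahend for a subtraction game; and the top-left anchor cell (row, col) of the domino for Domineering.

[../.X/.X/.O] O move#1: (0,0):-1/O./.X/.X/.O, (0,1):+0/.O/.X/.X/.O*, (1,0):-1/../OX/.X/.O, (2,0):-1/../.X/OX/.O, (3,0):-1/../.X/.X/OO
[.O/.X/.X/.O] X move#2: (0,0):+0/XO/.X/.X/.O*, (1,0):+0/.O/XX/.X/.O, (2,0):+0/.O/.X/XX/.O, (3,0):+0/.O/.X/.X/XO
[XO/.X/.X/.O] O move#3: (1,0):+0/XO/OX/.X/.O*, (2,0):+0/XO/.X/OX/.O, (3,0):+0/XO/.X/.X/OO
[XO/OX/.X/.O] X move#4: (2,0):+0/XO/OX/XX/.O*, (3,0):+0/XO/OX/.X/XO
[XO/OX/XX/.O] O move#5: (3,0):+0/XO/OX/XX/OO*
[XO/OX/XX/OO] end (terminal +0, X#6); searched ../.X/.X/.O to 6

O's best at [../.X/.X/.O]: (0,1)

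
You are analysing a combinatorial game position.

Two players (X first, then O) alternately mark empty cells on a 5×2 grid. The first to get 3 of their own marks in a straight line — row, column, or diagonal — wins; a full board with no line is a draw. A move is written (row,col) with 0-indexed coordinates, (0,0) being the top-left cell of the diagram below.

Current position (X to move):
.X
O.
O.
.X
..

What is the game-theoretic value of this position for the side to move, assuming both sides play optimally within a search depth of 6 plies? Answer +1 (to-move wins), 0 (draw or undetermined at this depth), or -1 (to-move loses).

ply 1, X at .X/O./O./.X/.. | (0,0)=-1→XX/O./O./.X/..*; (1,1)=-1→.X/OX/O./.X/..; (2,1)=-1→.X/O./OX/.X/..; (3,0)=-1→.X/O./O./XX/..; (4,0)=-1→.X/O./O./.X/X.; (4,1)=-1→.X/O./O./.X/.X
ply 2, O at XX/O./O./.X/.. | (1,1)=+0→XX/OO/O./.X/..; (2,1)=+0→XX/O./OO/.X/..; (3,0)=+1→XX/O./O./OX/..*; (4,0)=+0→XX/O./O./.X/O.; (4,1)=+0→XX/O./O./.X/.O
ply 3: XX/O./O./OX/.. is terminal -1 (X); from .X/O./O./.X/.. depth 6

value(.X/O./O./.X/.., X) = -1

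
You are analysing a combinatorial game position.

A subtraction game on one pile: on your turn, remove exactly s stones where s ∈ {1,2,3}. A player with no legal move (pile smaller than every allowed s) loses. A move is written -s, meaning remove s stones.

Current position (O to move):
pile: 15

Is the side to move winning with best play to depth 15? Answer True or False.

ply 1, O at 15 | -1=-1→14; -2=-1→13; -3=+1→12*
ply 2, X at 12 | -1=-1→11*; -2=-1→10; -3=-1→9
ply 3, O at 11 | -1=-1→10; -2=-1→9; -3=+1→8*
ply 4, X at 8 | -1=-1→7*; -2=-1→6; -3=-1→5
ply 5, O at 7 | -1=-1→6; -2=-1→5; -3=+1→4*
ply 6, X at 4 | -1=-1→3*; -2=-1→2; -3=-1→1
ply 7, O at 3 | -1=-1→2; -2=-1→1; -3=+1→0*
ply 8: 0 is terminal -1 (X); from 15 depth 15

O winning at [15]: True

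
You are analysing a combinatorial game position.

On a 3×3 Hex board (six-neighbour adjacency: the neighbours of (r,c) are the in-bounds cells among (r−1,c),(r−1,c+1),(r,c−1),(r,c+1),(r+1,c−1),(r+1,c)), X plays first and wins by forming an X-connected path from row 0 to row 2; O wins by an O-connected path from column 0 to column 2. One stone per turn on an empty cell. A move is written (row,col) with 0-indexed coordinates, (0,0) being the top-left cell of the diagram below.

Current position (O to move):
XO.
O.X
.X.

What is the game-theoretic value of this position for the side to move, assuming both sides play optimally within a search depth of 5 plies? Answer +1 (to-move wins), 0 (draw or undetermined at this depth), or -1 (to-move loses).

value(XO./O.X/.X., O) = +1

ply 1, O at XO./O.X/.X. | (0,2)=+1→XOO/O.X/.X.*; (1,1)=-1→XO./OOX/.X.; (2,0)=-1→XO./O.X/OX.; (2,2)=-1→XO./O.X/.XO
ply 2: XOO/O.X/.X. is terminal -1 (X); from XO./O.X/.X. depth 5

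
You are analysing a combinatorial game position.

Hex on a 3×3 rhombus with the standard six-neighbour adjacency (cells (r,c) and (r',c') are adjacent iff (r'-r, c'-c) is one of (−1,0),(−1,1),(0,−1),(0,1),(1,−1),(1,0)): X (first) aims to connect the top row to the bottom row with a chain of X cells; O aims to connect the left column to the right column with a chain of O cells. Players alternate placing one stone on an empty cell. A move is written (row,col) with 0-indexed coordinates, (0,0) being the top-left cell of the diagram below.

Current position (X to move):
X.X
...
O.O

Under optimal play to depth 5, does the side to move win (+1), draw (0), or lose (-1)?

[X.X/.../O.O] X move#1: (0,1):-1/XXX/.../O.O, (1,0):-1/X.X/X../O.O, (1,1):-1/X.X/.X./O.O, (1,2):-1/X.X/..X/O.O, (2,1):+1/X.X/.../OXO*
[X.X/.../OXO] O move#2: (0,1):-1/XOX/.../OXO*, (1,0):-1/X.X/O../OXO, (1,1):-1/X.X/.O./OXO, (1,2):-1/X.X/..O/OXO
[XOX/.../OXO] X move#3: (1,0):+1/XOX/X../OXO*, (1,1):+1/XOX/.X./OXO, (1,2):+1/XOX/..X/OXO
[XOX/X../OXO] O move#4: (1,1):-1/XOX/XO./OXO*, (1,2):-1/XOX/X.O/OXO
[XOX/XO./OXO] X move#5: (1,2):+1/XOX/XOX/OXO*
[XOX/XOX/OXO] end (terminal -1, O#6); searched X.X/.../O.O to 5

value(X.X/.../O.O, X) = +1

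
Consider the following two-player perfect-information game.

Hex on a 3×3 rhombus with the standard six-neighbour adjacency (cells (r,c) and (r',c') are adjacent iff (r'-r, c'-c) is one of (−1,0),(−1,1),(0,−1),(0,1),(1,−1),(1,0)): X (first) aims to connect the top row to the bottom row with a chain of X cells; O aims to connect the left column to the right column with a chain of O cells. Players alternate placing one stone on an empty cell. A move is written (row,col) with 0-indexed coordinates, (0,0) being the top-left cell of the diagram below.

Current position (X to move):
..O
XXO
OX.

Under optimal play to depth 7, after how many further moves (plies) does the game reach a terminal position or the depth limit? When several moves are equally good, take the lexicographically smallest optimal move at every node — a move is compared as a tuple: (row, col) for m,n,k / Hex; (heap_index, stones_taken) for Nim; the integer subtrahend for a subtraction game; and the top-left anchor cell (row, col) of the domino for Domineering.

PV length from [..O/XXO/OX.]: 1 ply

[..O/XXO/OX.] X move#1: (0,0):+1/X.O/XXO/OX.*, (0,1):+1/.XO/XXO/OX., (2,2):+1/..O/XXO/OXX
[X.O/XXO/OX.] end (terminal -1, O#2); searched ..O/XXO/OX. to 7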